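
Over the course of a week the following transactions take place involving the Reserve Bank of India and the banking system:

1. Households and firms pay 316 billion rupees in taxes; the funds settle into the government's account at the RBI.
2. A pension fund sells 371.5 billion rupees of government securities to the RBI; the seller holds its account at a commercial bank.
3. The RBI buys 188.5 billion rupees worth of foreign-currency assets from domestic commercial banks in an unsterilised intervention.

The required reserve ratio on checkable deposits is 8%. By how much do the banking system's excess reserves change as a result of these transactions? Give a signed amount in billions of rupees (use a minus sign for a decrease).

Government account inflow 316 billion rupees: reserves −316B, deposits −316B.
Asset purchase (from non-banks) 371.5 billion rupees: reserves +371.5B, deposits +371.5B.
FX purchase 188.5 billion rupees: reserves +188.5B, deposits 0.
Totals: Δreserves = +244B, Δdeposits = +55.5B.
Δrequired reserves = 8% × +55.5B = +4.44B.
Δexcess reserves = Δreserves − Δrequired = +244B − (+4.44B) = +239.56 billion.

+239.56 billion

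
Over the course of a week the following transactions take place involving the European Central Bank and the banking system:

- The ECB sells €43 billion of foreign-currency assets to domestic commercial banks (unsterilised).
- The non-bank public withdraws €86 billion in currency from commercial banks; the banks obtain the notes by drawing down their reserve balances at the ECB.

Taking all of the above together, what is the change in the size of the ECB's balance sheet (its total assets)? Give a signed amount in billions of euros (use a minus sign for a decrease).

-€43 billion

ECB balance sheet:
  Assets:      Foreign assets −€43B
  Liabilities: Bank reserves −€129B, Currency in circulation +€86B
Commercial banking system:
  Assets:      Reserves at CB −€129B, Foreign assets +€43B
  Liabilities: Checkable deposits −€86B
Change in total ECB assets = -€43 billion.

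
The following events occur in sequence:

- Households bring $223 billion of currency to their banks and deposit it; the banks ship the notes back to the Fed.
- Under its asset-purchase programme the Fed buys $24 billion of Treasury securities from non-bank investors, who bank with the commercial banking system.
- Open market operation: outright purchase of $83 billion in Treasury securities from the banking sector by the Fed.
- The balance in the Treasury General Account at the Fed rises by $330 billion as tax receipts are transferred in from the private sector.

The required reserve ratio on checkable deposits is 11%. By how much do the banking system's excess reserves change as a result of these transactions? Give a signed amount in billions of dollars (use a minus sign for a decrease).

Currency deposit $223 billion: reserves +$223B, deposits +$223B.
Asset purchase (from non-banks) $24 billion: reserves +$24B, deposits +$24B.
OMO purchase (from banks) $83 billion: reserves +$83B, deposits 0.
Government account inflow $330 billion: reserves −$330B, deposits −$330B.
Totals: Δreserves = 0, Δdeposits = −$83B.
Δrequired reserves = 11% × −$83B = −$9.13B.
Δexcess reserves = Δreserves − Δrequired = 0 − (−$9.13B) = +$9.13 billion.

+$9.13 billion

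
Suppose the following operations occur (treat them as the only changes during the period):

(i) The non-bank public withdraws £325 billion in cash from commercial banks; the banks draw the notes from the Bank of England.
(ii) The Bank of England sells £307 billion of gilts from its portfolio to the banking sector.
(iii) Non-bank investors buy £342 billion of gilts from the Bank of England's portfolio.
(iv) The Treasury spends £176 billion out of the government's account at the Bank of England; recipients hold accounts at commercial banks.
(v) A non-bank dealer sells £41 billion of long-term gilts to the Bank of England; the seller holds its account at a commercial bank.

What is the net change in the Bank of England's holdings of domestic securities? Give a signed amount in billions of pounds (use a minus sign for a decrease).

-£608 billion

Currency withdrawal £325 billion: the Bank of England's securities portfolio is untouched → 0.
OMO sale (to banks) £307 billion: securities removed from the Bank of England's portfolio → −£307B.
Asset sale (to non-banks) £342 billion: securities removed from the Bank of England's portfolio → −£342B.
Government spending £176 billion: the Bank of England's securities portfolio is untouched → 0.
Asset purchase (from non-banks) £41 billion: securities added to the Bank of England's portfolio → +£41B.
Net: 0 − 307 − 342 + 0 + 41 = -£608 billion.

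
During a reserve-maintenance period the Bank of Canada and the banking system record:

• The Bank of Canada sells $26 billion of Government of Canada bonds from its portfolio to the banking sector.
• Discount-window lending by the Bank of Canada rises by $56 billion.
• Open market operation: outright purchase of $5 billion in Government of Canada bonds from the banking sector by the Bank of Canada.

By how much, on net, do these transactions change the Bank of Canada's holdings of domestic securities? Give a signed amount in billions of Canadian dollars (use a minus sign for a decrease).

OMO sale (to banks) $26 billion: securities removed from the Bank of Canada's portfolio → −$26B.
Discount-window loan $56 billion: the Bank of Canada's securities portfolio is untouched → 0.
OMO purchase (from banks) $5 billion: securities added to the Bank of Canada's portfolio → +$5B.
Net: −26 + 0 + 5 = -$21 billion.

-$21 billion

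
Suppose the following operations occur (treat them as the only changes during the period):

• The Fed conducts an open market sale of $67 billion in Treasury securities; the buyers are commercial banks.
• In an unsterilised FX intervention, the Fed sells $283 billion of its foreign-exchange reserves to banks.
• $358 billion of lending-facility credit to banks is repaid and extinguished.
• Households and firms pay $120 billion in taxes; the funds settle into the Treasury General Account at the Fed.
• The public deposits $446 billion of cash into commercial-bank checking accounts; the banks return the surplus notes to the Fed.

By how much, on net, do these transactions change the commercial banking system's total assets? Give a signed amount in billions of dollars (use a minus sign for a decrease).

Fed balance sheet:
  Assets:      Securities −$67B, Loans to banks −$358B, Foreign assets −$283B
  Liabilities: Bank reserves −$382B, Currency in circulation −$446B, Government deposits +$120B
Commercial banking system:
  Assets:      Reserves at CB −$382B, Securities +$67B, Foreign assets +$283B
  Liabilities: Checkable deposits +$326B, Borrowings from CB −$358B
Change in total bank assets = -$32 billion.

-$32 billion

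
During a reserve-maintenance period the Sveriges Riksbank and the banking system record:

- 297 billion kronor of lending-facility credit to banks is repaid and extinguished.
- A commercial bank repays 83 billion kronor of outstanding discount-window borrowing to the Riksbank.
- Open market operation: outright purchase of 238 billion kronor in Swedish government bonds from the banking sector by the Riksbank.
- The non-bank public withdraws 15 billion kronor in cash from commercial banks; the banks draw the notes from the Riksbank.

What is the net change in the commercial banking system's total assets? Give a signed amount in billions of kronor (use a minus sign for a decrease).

Riksbank balance sheet:
  Assets:      Securities +238B, Loans to banks −380B
  Liabilities: Bank reserves −157B, Currency in circulation +15B
Commercial banking system:
  Assets:      Reserves at CB −157B, Securities −238B
  Liabilities: Checkable deposits −15B, Borrowings from CB −380B
Change in total bank assets = -395 billion.

-395 billion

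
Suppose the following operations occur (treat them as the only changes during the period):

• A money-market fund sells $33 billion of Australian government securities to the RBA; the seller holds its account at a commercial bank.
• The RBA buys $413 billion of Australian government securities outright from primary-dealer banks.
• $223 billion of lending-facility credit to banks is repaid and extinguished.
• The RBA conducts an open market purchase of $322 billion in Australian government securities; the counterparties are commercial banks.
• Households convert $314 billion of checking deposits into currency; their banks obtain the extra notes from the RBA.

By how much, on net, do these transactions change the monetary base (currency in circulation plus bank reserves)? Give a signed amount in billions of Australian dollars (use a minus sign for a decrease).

+$545 billion

RBA balance sheet:
  Assets:      Securities +$768B, Loans to banks −$223B
  Liabilities: Bank reserves +$231B, Currency in circulation +$314B
Monetary base = currency + reserves: +$314B + (+$231B) = +$545 billion.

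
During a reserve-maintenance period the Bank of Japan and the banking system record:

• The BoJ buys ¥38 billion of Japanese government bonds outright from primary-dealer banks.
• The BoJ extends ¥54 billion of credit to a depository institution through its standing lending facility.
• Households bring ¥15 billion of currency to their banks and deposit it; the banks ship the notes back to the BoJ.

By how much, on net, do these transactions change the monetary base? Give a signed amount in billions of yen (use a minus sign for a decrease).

+¥92 billion

BoJ balance sheet:
  Assets:      Securities +¥38B, Loans to banks +¥54B
  Liabilities: Bank reserves +¥107B, Currency in circulation −¥15B
Monetary base = currency + reserves: −¥15B + (+¥107B) = +¥92 billion.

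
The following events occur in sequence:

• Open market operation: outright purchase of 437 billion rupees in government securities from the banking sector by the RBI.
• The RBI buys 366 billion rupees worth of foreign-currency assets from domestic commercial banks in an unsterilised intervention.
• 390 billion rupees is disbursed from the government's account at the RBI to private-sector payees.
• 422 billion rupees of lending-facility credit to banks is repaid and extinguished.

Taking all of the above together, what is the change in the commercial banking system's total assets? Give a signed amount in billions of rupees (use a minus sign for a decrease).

-32 billion

RBI balance sheet:
  Assets:      Securities +437B, Loans to banks −422B, Foreign assets +366B
  Liabilities: Bank reserves +771B, Government deposits −390B
Commercial banking system:
  Assets:      Reserves at CB +771B, Securities −437B, Foreign assets −366B
  Liabilities: Checkable deposits +390B, Borrowings from CB −422B
Change in total bank assets = -32 billion.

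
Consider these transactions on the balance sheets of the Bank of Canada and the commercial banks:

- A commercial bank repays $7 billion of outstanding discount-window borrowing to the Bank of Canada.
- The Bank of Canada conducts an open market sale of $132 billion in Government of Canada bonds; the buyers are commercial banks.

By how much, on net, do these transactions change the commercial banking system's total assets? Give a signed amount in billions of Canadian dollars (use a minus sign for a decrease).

-$7 billion

Bank of Canada balance sheet:
  Assets:      Securities −$132B, Loans to banks −$7B
  Liabilities: Bank reserves −$139B
Commercial banking system:
  Assets:      Reserves at CB −$139B, Securities +$132B
  Liabilities: Borrowings from CB −$7B
Change in total bank assets = -$7 billion.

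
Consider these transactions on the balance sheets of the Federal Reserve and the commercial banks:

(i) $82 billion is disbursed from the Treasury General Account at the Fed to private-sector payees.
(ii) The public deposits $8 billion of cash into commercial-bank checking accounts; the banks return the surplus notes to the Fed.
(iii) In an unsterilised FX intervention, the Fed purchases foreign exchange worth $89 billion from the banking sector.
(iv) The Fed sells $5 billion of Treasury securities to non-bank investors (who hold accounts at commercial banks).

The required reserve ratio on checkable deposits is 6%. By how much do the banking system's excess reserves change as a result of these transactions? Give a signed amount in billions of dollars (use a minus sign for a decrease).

Government spending $82 billion: reserves +$82B, deposits +$82B.
Currency deposit $8 billion: reserves +$8B, deposits +$8B.
FX purchase $89 billion: reserves +$89B, deposits 0.
Asset sale (to non-banks) $5 billion: reserves −$5B, deposits −$5B.
Totals: Δreserves = +$174B, Δdeposits = +$85B.
Δrequired reserves = 6% × +$85B = +$5.1B.
Δexcess reserves = Δreserves − Δrequired = +$174B − (+$5.1B) = +$168.9 billion.

+$168.9 billion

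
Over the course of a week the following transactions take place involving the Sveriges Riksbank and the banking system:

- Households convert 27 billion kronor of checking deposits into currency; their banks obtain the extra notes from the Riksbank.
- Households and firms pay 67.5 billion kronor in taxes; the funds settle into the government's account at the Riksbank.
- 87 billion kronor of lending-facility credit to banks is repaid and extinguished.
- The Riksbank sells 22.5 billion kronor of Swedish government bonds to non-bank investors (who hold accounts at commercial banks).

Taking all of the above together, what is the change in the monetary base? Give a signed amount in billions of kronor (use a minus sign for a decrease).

-177 billion

Currency withdrawal 27 billion kronor: just a shift between currency and reserves — both are base money → 0.
Government account inflow 67.5 billion kronor: reserves shift to a non-base liability → −67.5B.
Discount-window repayment 87 billion kronor: Riksbank balance sheet contracts → −87B.
Asset sale (to non-banks) 22.5 billion kronor: Riksbank balance sheet contracts → −22.5B.
Net: 0 − 67.5 − 87 − 22.5 = -177 billion.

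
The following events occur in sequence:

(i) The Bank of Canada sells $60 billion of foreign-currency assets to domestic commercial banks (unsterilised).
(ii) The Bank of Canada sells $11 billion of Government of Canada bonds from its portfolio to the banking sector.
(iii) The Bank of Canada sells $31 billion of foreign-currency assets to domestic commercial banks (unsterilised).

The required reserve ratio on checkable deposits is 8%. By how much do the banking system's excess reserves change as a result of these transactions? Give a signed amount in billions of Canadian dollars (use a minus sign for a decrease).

-$102 billion

FX sale $60 billion: reserves −$60B, deposits 0.
OMO sale (to banks) $11 billion: reserves −$11B, deposits 0.
FX sale $31 billion: reserves −$31B, deposits 0.
Totals: Δreserves = −$102B, Δdeposits = 0.
Δrequired reserves = 8% × 0 = 0.
Δexcess reserves = Δreserves − Δrequired = −$102B − (0) = -$102 billion.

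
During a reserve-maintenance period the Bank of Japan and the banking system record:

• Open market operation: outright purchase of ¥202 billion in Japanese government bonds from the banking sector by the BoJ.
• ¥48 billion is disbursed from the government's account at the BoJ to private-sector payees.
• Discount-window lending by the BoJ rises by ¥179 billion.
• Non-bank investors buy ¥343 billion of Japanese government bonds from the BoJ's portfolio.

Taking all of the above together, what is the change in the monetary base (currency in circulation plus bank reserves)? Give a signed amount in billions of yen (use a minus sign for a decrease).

BoJ balance sheet:
  Assets:      Securities −¥141B, Loans to banks +¥179B
  Liabilities: Bank reserves +¥86B, Government deposits −¥48B
Commercial banking system:
  Assets:      Reserves at CB +¥86B, Securities −¥202B
  Liabilities: Checkable deposits −¥295B, Borrowings from CB +¥179B
Monetary base = currency + reserves: 0 + (+¥86B) = +¥86 billion.

+¥86 billion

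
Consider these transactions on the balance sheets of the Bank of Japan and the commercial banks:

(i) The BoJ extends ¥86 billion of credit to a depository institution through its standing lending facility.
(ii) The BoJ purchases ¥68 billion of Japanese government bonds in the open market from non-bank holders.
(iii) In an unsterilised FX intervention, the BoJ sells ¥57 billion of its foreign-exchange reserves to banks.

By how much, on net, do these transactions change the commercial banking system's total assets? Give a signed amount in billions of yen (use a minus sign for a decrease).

Discount-window loan ¥86 billion: bank balance sheets expand → +¥86B.
Asset purchase (from non-banks) ¥68 billion: bank balance sheets expand → +¥68B.
FX sale ¥57 billion: just an asset swap on bank balance sheets → 0.
Net: 86 + 68 + 0 = +¥154 billion.

+¥154 billion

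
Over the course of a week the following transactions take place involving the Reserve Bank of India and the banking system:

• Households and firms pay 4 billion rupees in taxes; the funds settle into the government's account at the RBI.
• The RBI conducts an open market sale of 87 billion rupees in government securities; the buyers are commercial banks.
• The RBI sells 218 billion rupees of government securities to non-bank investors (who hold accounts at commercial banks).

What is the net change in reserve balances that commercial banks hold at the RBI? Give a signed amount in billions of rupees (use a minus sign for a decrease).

RBI balance sheet:
  Assets:      Securities −305B
  Liabilities: Bank reserves −309B, Government deposits +4B
So the change in reserve balances that commercial banks hold at the RBI is -309 billion.

-309 billion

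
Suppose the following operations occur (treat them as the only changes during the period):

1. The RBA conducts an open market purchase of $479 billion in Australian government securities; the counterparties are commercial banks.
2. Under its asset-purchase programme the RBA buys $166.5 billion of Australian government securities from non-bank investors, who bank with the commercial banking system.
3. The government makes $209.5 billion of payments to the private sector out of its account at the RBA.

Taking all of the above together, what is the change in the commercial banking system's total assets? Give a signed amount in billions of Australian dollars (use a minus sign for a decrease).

+$376 billion

RBA balance sheet:
  Assets:      Securities +$645.5B
  Liabilities: Bank reserves +$855B, Government deposits −$209.5B
Commercial banking system:
  Assets:      Reserves at CB +$855B, Securities −$479B
  Liabilities: Checkable deposits +$376B
Change in total bank assets = +$376 billion.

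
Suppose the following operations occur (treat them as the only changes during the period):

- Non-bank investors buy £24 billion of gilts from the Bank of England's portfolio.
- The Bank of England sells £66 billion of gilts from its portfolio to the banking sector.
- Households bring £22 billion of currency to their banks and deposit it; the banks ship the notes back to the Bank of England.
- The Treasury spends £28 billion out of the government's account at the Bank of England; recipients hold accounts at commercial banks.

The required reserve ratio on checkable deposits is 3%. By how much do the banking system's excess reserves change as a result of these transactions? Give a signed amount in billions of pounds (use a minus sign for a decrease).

-£40.78 billion

Asset sale (to non-banks) £24 billion: reserves −£24B, deposits −£24B.
OMO sale (to banks) £66 billion: reserves −£66B, deposits 0.
Currency deposit £22 billion: reserves +£22B, deposits +£22B.
Government spending £28 billion: reserves +£28B, deposits +£28B.
Totals: Δreserves = −£40B, Δdeposits = +£26B.
Δrequired reserves = 3% × +£26B = +£0.78B.
Δexcess reserves = Δreserves − Δrequired = −£40B − (+£0.78B) = -£40.78 billion.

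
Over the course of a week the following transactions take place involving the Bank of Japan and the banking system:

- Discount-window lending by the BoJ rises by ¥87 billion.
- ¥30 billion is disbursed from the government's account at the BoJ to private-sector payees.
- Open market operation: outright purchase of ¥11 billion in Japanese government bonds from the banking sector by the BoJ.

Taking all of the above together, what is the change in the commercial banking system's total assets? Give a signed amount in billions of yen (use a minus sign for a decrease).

+¥117 billion

Discount-window loan ¥87 billion: bank balance sheets expand → +¥87B.
Government spending ¥30 billion: bank balance sheets expand → +¥30B.
OMO purchase (from banks) ¥11 billion: just an asset swap on bank balance sheets → 0.
Net: 87 + 30 + 0 = +¥117 billion.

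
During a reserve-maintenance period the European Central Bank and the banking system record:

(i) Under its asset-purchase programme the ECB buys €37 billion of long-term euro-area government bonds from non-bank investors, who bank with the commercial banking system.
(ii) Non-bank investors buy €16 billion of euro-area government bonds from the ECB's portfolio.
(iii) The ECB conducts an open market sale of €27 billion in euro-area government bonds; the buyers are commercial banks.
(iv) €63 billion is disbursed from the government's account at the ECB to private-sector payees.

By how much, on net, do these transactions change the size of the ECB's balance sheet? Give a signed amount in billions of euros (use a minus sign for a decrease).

ECB balance sheet:
  Assets:      Securities −€6B
  Liabilities: Bank reserves +€57B, Government deposits −€63B
Change in total ECB assets = -€6 billion.

-€6 billion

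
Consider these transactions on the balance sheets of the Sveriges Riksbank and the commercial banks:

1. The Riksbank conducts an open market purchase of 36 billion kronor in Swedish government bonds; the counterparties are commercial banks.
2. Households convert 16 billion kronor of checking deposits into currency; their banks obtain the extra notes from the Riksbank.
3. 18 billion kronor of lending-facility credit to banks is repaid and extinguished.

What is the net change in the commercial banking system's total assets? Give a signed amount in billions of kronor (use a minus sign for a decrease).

Riksbank balance sheet:
  Assets:      Securities +36B, Loans to banks −18B
  Liabilities: Bank reserves +2B, Currency in circulation +16B
Commercial banking system:
  Assets:      Reserves at CB +2B, Securities −36B
  Liabilities: Checkable deposits −16B, Borrowings from CB −18B
Change in total bank assets = -34 billion.

-34 billion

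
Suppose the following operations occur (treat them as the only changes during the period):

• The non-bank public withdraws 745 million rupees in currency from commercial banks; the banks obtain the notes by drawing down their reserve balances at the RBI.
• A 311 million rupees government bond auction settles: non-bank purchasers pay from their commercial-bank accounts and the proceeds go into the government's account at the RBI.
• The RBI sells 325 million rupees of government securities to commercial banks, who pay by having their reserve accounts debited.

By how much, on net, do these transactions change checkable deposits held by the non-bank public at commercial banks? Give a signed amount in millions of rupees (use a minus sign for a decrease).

RBI balance sheet:
  Assets:      Securities −325M
  Liabilities: Bank reserves −1381M, Currency in circulation +745M, Government deposits +311M
Commercial banking system:
  Assets:      Reserves at CB −1381M, Securities +325M
  Liabilities: Checkable deposits −1056M
So the change in checkable deposits held by the non-bank public at commercial banks is -1056 million.

-1056 million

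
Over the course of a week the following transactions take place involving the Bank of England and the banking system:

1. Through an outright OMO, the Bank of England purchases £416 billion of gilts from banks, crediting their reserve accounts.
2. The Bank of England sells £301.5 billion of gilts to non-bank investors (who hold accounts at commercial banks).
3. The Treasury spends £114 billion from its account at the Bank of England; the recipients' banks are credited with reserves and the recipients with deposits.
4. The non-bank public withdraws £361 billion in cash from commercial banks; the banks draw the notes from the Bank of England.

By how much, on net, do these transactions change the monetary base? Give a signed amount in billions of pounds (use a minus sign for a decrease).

Bank of England balance sheet:
  Assets:      Securities +£114.5B
  Liabilities: Bank reserves −£132.5B, Currency in circulation +£361B, Government deposits −£114B
Monetary base = currency + reserves: +£361B + (−£132.5B) = +£228.5 billion.

+£228.5 billion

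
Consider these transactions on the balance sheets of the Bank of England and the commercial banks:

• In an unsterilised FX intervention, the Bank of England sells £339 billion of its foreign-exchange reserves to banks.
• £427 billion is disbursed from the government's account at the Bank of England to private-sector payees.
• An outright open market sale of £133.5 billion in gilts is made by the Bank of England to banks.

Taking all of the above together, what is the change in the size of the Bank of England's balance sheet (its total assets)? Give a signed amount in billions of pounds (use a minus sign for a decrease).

Bank of England balance sheet:
  Assets:      Securities −£133.5B, Foreign assets −£339B
  Liabilities: Bank reserves −£45.5B, Government deposits −£427B
Change in total Bank of England assets = -£472.5 billion.

-£472.5 billion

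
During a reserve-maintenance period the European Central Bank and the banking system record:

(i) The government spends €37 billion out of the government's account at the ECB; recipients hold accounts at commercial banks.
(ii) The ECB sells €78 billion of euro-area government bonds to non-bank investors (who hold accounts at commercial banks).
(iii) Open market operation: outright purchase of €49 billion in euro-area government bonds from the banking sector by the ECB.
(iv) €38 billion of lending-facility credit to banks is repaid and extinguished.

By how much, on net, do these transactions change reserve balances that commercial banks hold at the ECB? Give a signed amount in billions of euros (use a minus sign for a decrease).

-€30 billion

Government spending €37 billion: government payments flow into bank reserve accounts → +€37B.
Asset sale (to non-banks) €78 billion: the non-bank buyers' banks settle from reserves → −€78B.
OMO purchase (from banks) €49 billion: the ECB pays by crediting reserve accounts → +€49B.
Discount-window repayment €38 billion: repayment is debited from reserves → −€38B.
Net: 37 − 78 + 49 − 38 = -€30 billion.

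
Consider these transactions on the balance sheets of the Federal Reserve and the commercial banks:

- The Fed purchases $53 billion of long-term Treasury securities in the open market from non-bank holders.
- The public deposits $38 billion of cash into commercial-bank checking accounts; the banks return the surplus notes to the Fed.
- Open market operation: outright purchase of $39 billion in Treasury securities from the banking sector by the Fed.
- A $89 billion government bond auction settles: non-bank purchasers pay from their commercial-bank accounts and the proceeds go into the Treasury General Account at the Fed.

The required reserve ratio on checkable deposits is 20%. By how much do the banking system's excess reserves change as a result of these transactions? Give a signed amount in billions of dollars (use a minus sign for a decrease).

+$40.6 billion

Asset purchase (from non-banks) $53 billion: reserves +$53B, deposits +$53B.
Currency deposit $38 billion: reserves +$38B, deposits +$38B.
OMO purchase (from banks) $39 billion: reserves +$39B, deposits 0.
Government account inflow $89 billion: reserves −$89B, deposits −$89B.
Totals: Δreserves = +$41B, Δdeposits = +$2B.
Δrequired reserves = 20% × +$2B = +$0.4B.
Δexcess reserves = Δreserves − Δrequired = +$41B − (+$0.4B) = +$40.6 billion.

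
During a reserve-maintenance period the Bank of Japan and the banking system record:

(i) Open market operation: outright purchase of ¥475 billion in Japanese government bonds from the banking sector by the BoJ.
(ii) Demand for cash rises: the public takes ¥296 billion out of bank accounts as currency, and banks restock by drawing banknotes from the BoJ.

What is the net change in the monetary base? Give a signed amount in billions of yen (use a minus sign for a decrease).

+¥475 billion

BoJ balance sheet:
  Assets:      Securities +¥475B
  Liabilities: Bank reserves +¥179B, Currency in circulation +¥296B
Monetary base = currency + reserves: +¥296B + (+¥179B) = +¥475 billion.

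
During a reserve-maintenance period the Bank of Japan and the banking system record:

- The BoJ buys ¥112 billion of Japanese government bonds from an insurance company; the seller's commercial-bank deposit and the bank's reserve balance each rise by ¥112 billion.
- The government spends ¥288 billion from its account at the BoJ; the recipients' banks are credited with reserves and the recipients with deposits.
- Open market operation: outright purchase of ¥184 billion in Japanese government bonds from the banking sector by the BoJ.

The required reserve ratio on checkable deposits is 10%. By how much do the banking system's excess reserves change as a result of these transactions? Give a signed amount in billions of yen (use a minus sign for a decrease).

+¥544 billion

Asset purchase (from non-banks) ¥112 billion: reserves +¥112B, deposits +¥112B.
Government spending ¥288 billion: reserves +¥288B, deposits +¥288B.
OMO purchase (from banks) ¥184 billion: reserves +¥184B, deposits 0.
Totals: Δreserves = +¥584B, Δdeposits = +¥400B.
Δrequired reserves = 10% × +¥400B = +¥40B.
Δexcess reserves = Δreserves − Δrequired = +¥584B − (+¥40B) = +¥544 billion.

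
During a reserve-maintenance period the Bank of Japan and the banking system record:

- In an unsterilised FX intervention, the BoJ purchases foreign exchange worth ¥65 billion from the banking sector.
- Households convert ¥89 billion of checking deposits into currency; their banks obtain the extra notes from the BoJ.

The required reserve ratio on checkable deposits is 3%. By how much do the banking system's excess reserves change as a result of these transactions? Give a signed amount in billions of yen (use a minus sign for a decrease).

-¥21.33 billion

FX purchase ¥65 billion: reserves +¥65B, deposits 0.
Currency withdrawal ¥89 billion: reserves −¥89B, deposits −¥89B.
Totals: Δreserves = −¥24B, Δdeposits = −¥89B.
Δrequired reserves = 3% × −¥89B = −¥2.67B.
Δexcess reserves = Δreserves − Δrequired = −¥24B − (−¥2.67B) = -¥21.33 billion.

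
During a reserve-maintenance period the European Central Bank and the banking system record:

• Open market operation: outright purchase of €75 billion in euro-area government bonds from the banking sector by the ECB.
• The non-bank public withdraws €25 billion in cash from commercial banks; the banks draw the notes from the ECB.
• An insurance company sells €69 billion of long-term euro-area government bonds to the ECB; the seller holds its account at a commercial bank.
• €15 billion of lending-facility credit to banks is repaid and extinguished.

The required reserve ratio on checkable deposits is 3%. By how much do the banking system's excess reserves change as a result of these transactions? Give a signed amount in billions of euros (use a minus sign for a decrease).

+€102.68 billion

OMO purchase (from banks) €75 billion: reserves +€75B, deposits 0.
Currency withdrawal €25 billion: reserves −€25B, deposits −€25B.
Asset purchase (from non-banks) €69 billion: reserves +€69B, deposits +€69B.
Discount-window repayment €15 billion: reserves −€15B, deposits 0.
Totals: Δreserves = +€104B, Δdeposits = +€44B.
Δrequired reserves = 3% × +€44B = +€1.32B.
Δexcess reserves = Δreserves − Δrequired = +€104B − (+€1.32B) = +€102.68 billion.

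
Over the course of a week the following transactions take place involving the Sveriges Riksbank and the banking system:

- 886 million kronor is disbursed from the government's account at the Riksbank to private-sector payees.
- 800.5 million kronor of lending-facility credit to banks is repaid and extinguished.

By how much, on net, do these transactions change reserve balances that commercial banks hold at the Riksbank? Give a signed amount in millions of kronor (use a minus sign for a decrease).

+85.5 million

Government spending 886 million kronor: government payments flow into bank reserve accounts → +886M.
Discount-window repayment 800.5 million kronor: repayment is debited from reserves → −800.5M.
Net: 886 − 800.5 = +85.5 million.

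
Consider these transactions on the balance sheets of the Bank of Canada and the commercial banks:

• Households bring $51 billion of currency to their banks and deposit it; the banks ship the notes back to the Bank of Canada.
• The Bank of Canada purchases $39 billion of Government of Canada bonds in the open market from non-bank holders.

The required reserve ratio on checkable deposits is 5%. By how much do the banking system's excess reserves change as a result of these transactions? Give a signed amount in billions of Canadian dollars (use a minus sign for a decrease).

+$85.5 billion

Currency deposit $51 billion: reserves +$51B, deposits +$51B.
Asset purchase (from non-banks) $39 billion: reserves +$39B, deposits +$39B.
Totals: Δreserves = +$90B, Δdeposits = +$90B.
Δrequired reserves = 5% × +$90B = +$4.5B.
Δexcess reserves = Δreserves − Δrequired = +$90B − (+$4.5B) = +$85.5 billion.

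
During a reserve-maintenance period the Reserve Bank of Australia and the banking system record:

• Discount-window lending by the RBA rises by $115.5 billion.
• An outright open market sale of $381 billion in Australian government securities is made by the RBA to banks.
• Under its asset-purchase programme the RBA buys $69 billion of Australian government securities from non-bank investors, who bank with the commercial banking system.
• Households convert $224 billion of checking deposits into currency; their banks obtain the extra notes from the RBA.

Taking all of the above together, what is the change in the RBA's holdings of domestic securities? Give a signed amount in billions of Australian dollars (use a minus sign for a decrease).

RBA balance sheet:
  Assets:      Securities −$312B, Loans to banks +$115.5B
  Liabilities: Bank reserves −$420.5B, Currency in circulation +$224B
So the change in the RBA's holdings of domestic securities is -$312 billion.

-$312 billion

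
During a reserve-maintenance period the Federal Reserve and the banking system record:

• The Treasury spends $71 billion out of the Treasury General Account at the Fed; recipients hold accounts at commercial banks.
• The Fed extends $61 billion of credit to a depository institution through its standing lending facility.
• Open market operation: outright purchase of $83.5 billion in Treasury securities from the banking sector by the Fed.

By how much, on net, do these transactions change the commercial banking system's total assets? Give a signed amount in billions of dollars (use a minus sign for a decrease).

Fed balance sheet:
  Assets:      Securities +$83.5B, Loans to banks +$61B
  Liabilities: Bank reserves +$215.5B, Government deposits −$71B
Commercial banking system:
  Assets:      Reserves at CB +$215.5B, Securities −$83.5B
  Liabilities: Checkable deposits +$71B, Borrowings from CB +$61B
Change in total bank assets = +$132 billion.

+$132 billion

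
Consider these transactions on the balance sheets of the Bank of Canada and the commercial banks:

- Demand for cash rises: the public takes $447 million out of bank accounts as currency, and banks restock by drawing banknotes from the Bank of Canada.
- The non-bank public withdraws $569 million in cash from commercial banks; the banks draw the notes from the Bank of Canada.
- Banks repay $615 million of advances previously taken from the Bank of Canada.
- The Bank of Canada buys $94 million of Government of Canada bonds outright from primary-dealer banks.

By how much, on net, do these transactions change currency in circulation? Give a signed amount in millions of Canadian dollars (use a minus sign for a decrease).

Currency withdrawal $447 million: notes leave the central bank → +$447M.
Currency withdrawal $569 million: notes leave the central bank → +$569M.
Discount-window repayment $615 million: no currency enters or leaves circulation → 0.
OMO purchase (from banks) $94 million: no currency enters or leaves circulation → 0.
Net: 447 + 569 + 0 + 0 = +$1016 million.

+$1016 million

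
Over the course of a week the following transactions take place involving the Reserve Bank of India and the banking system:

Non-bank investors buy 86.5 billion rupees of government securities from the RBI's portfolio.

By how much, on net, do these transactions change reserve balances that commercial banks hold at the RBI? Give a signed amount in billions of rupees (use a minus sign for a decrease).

-86.5 billion

RBI balance sheet:
  Assets:      Securities −86.5B
  Liabilities: Bank reserves −86.5B
So the change in reserve balances that commercial banks hold at the RBI is -86.5 billion.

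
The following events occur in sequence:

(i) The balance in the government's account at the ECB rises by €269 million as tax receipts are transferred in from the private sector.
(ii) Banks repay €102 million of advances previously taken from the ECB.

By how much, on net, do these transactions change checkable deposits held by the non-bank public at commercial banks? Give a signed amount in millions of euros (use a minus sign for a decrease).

-€269 million

Government account inflow €269 million: non-bank counterparties' bank balances fall → −€269M.
Discount-window repayment €102 million: the counterparty is a bank, so public deposits are unchanged → 0.
Net: −269 + 0 = -€269 million.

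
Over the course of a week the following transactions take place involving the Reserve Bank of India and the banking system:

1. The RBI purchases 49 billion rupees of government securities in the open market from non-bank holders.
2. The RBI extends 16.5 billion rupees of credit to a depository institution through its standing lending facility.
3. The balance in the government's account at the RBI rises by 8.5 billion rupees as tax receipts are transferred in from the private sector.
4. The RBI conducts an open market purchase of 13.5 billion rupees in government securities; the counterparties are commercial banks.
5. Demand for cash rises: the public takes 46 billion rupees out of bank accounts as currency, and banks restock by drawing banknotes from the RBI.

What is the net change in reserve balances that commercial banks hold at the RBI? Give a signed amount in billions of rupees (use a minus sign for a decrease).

+24.5 billion

Asset purchase (from non-banks) 49 billion rupees: the RBI pays by crediting reserve accounts → +49B.
Discount-window loan 16.5 billion rupees: the loan is credited to the bank's reserve account → +16.5B.
Government account inflow 8.5 billion rupees: funds move from bank reserves into the government account → −8.5B.
OMO purchase (from banks) 13.5 billion rupees: the RBI pays by crediting reserve accounts → +13.5B.
Currency withdrawal 46 billion rupees: banks swap reserves for currency → −46B.
Net: 49 + 16.5 − 8.5 + 13.5 − 46 = +24.5 billion.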